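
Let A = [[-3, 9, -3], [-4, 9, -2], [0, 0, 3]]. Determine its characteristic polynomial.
χ_A(x) = (x - 3)^3

xI - A = [[x + 3, -9, 3], [4, x - 9, 2], [0, 0, x - 3]].

Expanding det(xI - A) along the first row:
det(xI - A) = + (x + 3)·det([[x - 9, 2], [0, x - 3]]) - (-9)·det([[4, 2], [0, x - 3]]) + (3)·det([[4, x - 9], [0, 0]]).

Evaluating gives χ_A(x) = x^3 - 9x^2 + 27x - 27 = (x - 3)^3.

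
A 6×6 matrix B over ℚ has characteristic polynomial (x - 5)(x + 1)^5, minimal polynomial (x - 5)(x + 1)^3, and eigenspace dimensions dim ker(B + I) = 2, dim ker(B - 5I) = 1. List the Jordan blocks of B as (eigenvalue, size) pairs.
λ = -1: algebraic multiplicity 5 (exponent in χ_B), largest block size 3 (exponent in m_B), 2 blocks (geometric multiplicity). These force block sizes [3, 2].
λ = 5: algebraic multiplicity 1 (exponent in χ_B), largest block size 1 (exponent in m_B), 1 block (geometric multiplicity). This forces block sizes [1].

Jordan blocks: (-1, 3), (-1, 2), (5, 1)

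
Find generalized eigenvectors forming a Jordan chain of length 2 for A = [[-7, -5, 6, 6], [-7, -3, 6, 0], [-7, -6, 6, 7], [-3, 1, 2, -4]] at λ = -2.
We seek v_1 ∈ ker((A + 2I)^2) \ ker(A + 2I), then set v_{i+1} = (A + 2I) v_i.

One such chain is v_1 = [[2, 1, 2, 0]]^T, v_2 = [[-3, -3, -4, -1]]^T. Check: (A + 2I) v_2 = [[0, 0, 0, 0]]^T = 0.

v_1 = [[2, 1, 2, 0]]^T, v_2 = [[-3, -3, -4, -1]]^T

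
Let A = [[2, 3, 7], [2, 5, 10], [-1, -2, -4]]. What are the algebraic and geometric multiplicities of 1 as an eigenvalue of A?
algebraic multiplicity 3, geometric multiplicity 1

The characteristic polynomial is (x - 1)^3, so the factor x - 1 appears with exponent 3: the algebraic multiplicity is 3.

rank(A - I) = 2, so the eigenspace has dimension 3 - 2 = 1: the geometric multiplicity is 1.

Since 1 < 3, A is not diagonalizable.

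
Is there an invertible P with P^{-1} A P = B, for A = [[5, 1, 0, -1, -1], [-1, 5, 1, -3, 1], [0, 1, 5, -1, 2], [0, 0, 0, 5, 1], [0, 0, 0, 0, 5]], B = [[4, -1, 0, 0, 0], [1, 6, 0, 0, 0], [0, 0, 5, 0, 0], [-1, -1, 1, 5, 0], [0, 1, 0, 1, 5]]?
Yes.

Two matrices over a field are similar if and only if they have the same invariant factors.

Both A and B have characteristic polynomial (x - 5)^5 and minimal polynomial (x - 5)^3. Computing further, both have invariant factors (x - 5)^2, (x - 5)^3. Hence A and B are similar.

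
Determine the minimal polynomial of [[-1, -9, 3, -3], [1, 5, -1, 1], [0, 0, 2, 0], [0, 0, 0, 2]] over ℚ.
The characteristic polynomial factors as (x - 2)^4. The minimal polynomial is ∏(x - λ)^{k_λ} where k_λ is the size of the largest Jordan block at λ.

For λ = 2: rank(A - 2I) = 1, and the largest Jordan block has size 2 (the smallest k with rank((A - 2I)^k) = rank((A - 2I)^(k+1))).

So m_A(x) = (x - 2)^2.

m_A(x) = (x - 2)^2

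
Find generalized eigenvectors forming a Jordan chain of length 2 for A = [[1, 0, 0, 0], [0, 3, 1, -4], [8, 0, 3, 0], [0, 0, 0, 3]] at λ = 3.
We seek v_1 ∈ ker((A - 3I)^2) \ ker(A - 3I), then set v_{i+1} = (A - 3I) v_i.

One such chain is v_1 = [[0, 2, -1, 0]]^T, v_2 = [[0, -1, 0, 0]]^T. Check: (A - 3I) v_2 = [[0, 0, 0, 0]]^T = 0.

v_1 = [[0, 2, -1, 0]]^T, v_2 = [[0, -1, 0, 0]]^T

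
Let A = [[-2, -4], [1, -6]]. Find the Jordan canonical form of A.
J = [[-4, 1], [0, -4]]

The characteristic polynomial is det(xI - A) = (x + 4)^2, so the eigenvalues are -4 (algebraic multiplicity 2).

For λ = -4: rank(A + 4I) = 1, rank((A + 4I)^2) = 0. The eigenspace has dimension 2 - 1 = 1, so there is 1 Jordan block; the rank sequence gives block sizes [2].

Assembling the blocks gives the Jordan form J above.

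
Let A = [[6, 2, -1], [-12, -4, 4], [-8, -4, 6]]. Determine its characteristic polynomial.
xI - A = [[x - 6, -2, 1], [12, x + 4, -4], [8, 4, x - 6]].

Expanding det(xI - A) along the first row:
det(xI - A) = + (x - 6)·det([[x + 4, -4], [4, x - 6]]) - (-2)·det([[12, -4], [8, x - 6]]) + (1)·det([[12, x + 4], [8, 4]]).

Evaluating gives χ_A(x) = x^3 - 8x^2 + 20x - 16 = (x - 4)(x - 2)^2.

χ_A(x) = (x - 4)(x - 2)^2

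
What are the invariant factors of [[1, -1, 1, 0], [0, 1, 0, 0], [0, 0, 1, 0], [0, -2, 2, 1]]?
The Jordan structure of A has elementary divisors (x - 1)^2, (x - 1), (x - 1). Arranging the block sizes at each eigenvalue in decreasing order and taking row products gives the invariant factors.

Invariant factors (smallest first, each dividing the next): x - 1, x - 1, (x - 1)^2.

Check: the last factor (x - 1)^2 is the minimal polynomial, and the product (x - 1)^4 is the characteristic polynomial.

x - 1, x - 1, (x - 1)^2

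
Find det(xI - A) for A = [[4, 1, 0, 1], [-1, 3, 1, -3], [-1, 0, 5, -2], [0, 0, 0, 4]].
χ_A(x) = (x - 4)^4

xI - A = [[x - 4, -1, 0, -1], [1, x - 3, -1, 3], [1, 0, x - 5, 2], [0, 0, 0, x - 4]].

Expanding det(xI - A) along the first row:
det(xI - A) = + (x - 4)·det([[x - 3, -1, 3], [0, x - 5, 2], [0, 0, x - 4]]) - (-1)·det([[1, -1, 3], [1, x - 5, 2], [0, 0, x - 4]]) + (0)·det([[1, x - 3, 3], [1, 0, 2], [0, 0, x - 4]]) - (-1)·det([[1, x - 3, -1], [1, 0, x - 5], [0, 0, 0]]).

Evaluating gives χ_A(x) = x^4 - 16x^3 + 96x^2 - 256x + 256 = (x - 4)^4.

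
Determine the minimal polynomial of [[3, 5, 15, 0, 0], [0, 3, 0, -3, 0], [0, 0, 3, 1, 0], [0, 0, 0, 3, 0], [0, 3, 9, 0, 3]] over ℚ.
The characteristic polynomial factors as (x - 3)^5. The minimal polynomial is ∏(x - λ)^{k_λ} where k_λ is the size of the largest Jordan block at λ.

For λ = 3: rank(A - 3I) = 2, and the largest Jordan block has size 2 (the smallest k with rank((A - 3I)^k) = rank((A - 3I)^(k+1))).

So m_A(x) = (x - 3)^2.

m_A(x) = (x - 3)^2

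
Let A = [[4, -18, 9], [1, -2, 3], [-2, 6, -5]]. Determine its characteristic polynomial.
xI - A = [[x - 4, 18, -9], [-1, x + 2, -3], [2, -6, x + 5]].

Expanding det(xI - A) along the first row:
det(xI - A) = + (x - 4)·det([[x + 2, -3], [-6, x + 5]]) - (18)·det([[-1, -3], [2, x + 5]]) + (-9)·det([[-1, x + 2], [2, -6]]).

Evaluating gives χ_A(x) = x^3 + 3x^2 - 4 = (x - 1)(x + 2)^2.

χ_A(x) = (x - 1)(x + 2)^2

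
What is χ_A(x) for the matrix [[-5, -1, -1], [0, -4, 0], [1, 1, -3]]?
χ_A(x) = (x + 4)^3

xI - A = [[x + 5, 1, 1], [0, x + 4, 0], [-1, -1, x + 3]].

Expanding det(xI - A) along the first row:
det(xI - A) = + (x + 5)·det([[x + 4, 0], [-1, x + 3]]) - (1)·det([[0, 0], [-1, x + 3]]) + (1)·det([[0, x + 4], [-1, -1]]).

Evaluating gives χ_A(x) = x^3 + 12x^2 + 48x + 64 = (x + 4)^3.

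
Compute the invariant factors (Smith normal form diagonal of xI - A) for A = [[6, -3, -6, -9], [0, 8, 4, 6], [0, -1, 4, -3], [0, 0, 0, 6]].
x - 6, x - 6, (x - 6)^2

The Jordan structure of A has elementary divisors (x - 6)^2, (x - 6), (x - 6). Arranging the block sizes at each eigenvalue in decreasing order and taking row products gives the invariant factors.

Invariant factors (smallest first, each dividing the next): x - 6, x - 6, (x - 6)^2.

Check: the last factor (x - 6)^2 is the minimal polynomial, and the product (x - 6)^4 is the characteristic polynomial.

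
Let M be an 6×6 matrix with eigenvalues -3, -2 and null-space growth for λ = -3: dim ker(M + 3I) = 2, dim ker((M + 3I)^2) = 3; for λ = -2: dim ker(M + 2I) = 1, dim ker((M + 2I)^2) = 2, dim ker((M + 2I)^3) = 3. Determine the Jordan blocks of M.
Jordan blocks: (-3, 2), (-3, 1), (-2, 3)

λ = -3: successive nullity increments [2, 1] count blocks of size ≥ k; block sizes are [2, 1].
λ = -2: successive nullity increments [1, 1, 1] count blocks of size ≥ k; block sizes are [3].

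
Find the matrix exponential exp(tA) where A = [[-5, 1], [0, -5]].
A has Jordan form J = [[-5, 1], [0, -5]] with A = PJP^{-1}, so e^{tA} = P e^{tJ} P^{-1}.

For a Jordan block J_k(λ), e^{tJ_k(λ)} = e^{λt} · (I + tN + t^2 N^2/2! + ... + t^{k-1} N^{k-1}/(k-1)!) where N is the nilpotent superdiagonal part.

Assembling the blocks and conjugating back gives the entries of e^{tA} as shown above.

e^{tA} = [[e^{-5*t}, t*e^{-5*t}], [0, e^{-5*t}]]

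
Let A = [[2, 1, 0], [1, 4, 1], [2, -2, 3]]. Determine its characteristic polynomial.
χ_A(x) = (x - 3)^3

xI - A = [[x - 2, -1, 0], [-1, x - 4, -1], [-2, 2, x - 3]].

Expanding det(xI - A) along the first row:
det(xI - A) = + (x - 2)·det([[x - 4, -1], [2, x - 3]]) - (-1)·det([[-1, -1], [-2, x - 3]]) + (0)·det([[-1, x - 4], [-2, 2]]).

Evaluating gives χ_A(x) = x^3 - 9x^2 + 27x - 27 = (x - 3)^3.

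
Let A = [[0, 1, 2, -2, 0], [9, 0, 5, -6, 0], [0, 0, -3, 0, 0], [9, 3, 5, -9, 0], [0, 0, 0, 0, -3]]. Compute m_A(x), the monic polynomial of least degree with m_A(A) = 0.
The characteristic polynomial factors as (x + 3)^5. The minimal polynomial is ∏(x - λ)^{k_λ} where k_λ is the size of the largest Jordan block at λ.

For λ = -3: rank(A + 3I) = 2, and the largest Jordan block has size 3 (the smallest k with rank((A + 3I)^k) = rank((A + 3I)^(k+1))).

So m_A(x) = (x + 3)^3.

m_A(x) = (x + 3)^3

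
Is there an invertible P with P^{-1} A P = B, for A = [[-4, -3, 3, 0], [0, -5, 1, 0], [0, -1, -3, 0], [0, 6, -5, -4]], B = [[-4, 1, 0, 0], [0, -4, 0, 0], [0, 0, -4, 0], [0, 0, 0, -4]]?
Both have characteristic polynomial (x + 4)^4, but the minimal polynomial of A is (x + 4)^3 while the minimal polynomial of B is (x + 4)^2. The minimal polynomial is a similarity invariant, so A and B are not similar.

No.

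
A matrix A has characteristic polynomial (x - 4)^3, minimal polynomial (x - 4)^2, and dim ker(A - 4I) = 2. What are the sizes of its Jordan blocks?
λ = 4: algebraic multiplicity 3 (exponent in χ_A), largest block size 2 (exponent in m_A), 2 blocks (geometric multiplicity). These force block sizes [2, 1].

Jordan blocks: (4, 2), (4, 1)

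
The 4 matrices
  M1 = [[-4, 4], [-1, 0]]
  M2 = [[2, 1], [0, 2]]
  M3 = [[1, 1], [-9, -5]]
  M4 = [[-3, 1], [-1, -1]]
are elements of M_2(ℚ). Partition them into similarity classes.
Characteristic polynomials: χ_{M1} = (x + 2)^2, χ_{M2} = (x - 2)^2, χ_{M3} = (x + 2)^2, χ_{M4} = (x + 2)^2.

{M1, M3, M4}: invariant factors (x + 2)^2.

{M2}: invariant factors (x - 2)^2.

Matrices are similar if and only if their invariant-factor lists agree; the partition into similarity classes is {M1, M3, M4}, {M2}.

2 classes: {M1, M3, M4}, {M2}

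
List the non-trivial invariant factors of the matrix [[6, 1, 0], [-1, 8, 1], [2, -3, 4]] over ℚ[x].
(x - 6)^3

The Jordan structure of A has elementary divisors (x - 6)^3. Arranging the block sizes at each eigenvalue in decreasing order and taking row products gives the invariant factors.

Invariant factors (smallest first, each dividing the next): (x - 6)^3.

Check: the last factor (x - 6)^3 is the minimal polynomial, and the product (x - 6)^3 is the characteristic polynomial.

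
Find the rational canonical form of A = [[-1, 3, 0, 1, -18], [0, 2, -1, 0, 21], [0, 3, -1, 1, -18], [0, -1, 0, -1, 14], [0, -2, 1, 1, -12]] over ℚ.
R = [[-1, 0, 0, 0, 0], [0, 0, 0, 0, -25], [0, 1, 0, 0, -60], [0, 0, 1, 0, -46], [0, 0, 0, 1, -12]]

The invariant factors of A (the non-unit diagonal entries of the Smith normal form of xI - A over ℚ[x]) are x + 1, (x + 1)^2(x + 5)^2, each dividing the next. The characteristic polynomial is their product, (x + 1)^3(x + 5)^2.

The rational canonical form is the block-diagonal matrix of companion matrices C(f_i):
R = [[-1, 0, 0, 0, 0], [0, 0, 0, 0, -25], [0, 1, 0, 0, -60], [0, 0, 1, 0, -46], [0, 0, 0, 1, -12]].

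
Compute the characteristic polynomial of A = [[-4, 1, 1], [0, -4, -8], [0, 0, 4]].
xI - A = [[x + 4, -1, -1], [0, x + 4, 8], [0, 0, x - 4]].

Expanding det(xI - A) along the first row:
det(xI - A) = + (x + 4)·det([[x + 4, 8], [0, x - 4]]) - (-1)·det([[0, 8], [0, x - 4]]) + (-1)·det([[0, x + 4], [0, 0]]).

Evaluating gives χ_A(x) = x^3 + 4x^2 - 16x - 64 = (x - 4)(x + 4)^2.

χ_A(x) = (x - 4)(x + 4)^2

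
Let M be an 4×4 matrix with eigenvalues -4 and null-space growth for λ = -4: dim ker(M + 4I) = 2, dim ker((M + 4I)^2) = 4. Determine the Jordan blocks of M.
λ = -4: successive nullity increments [2, 2] count blocks of size ≥ k; block sizes are [2, 2].

Jordan blocks: (-4, 2), (-4, 2)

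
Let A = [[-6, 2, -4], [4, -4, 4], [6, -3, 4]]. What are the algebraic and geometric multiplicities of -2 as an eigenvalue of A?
algebraic multiplicity 3, geometric multiplicity 2

The characteristic polynomial is (x + 2)^3, so the factor x + 2 appears with exponent 3: the algebraic multiplicity is 3.

rank(A + 2I) = 1, so the eigenspace has dimension 3 - 1 = 2: the geometric multiplicity is 2.

Since 2 < 3, A is not diagonalizable.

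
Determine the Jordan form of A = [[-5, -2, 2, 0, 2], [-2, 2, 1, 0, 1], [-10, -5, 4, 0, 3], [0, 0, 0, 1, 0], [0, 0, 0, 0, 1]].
J = [[-1, 0, 0, 0, 0], [0, 1, 1, 0, 0], [0, 0, 1, 0, 0], [0, 0, 0, 1, 0], [0, 0, 0, 0, 1]]

The characteristic polynomial is det(xI - A) = (x - 1)^4(x + 1), so the eigenvalues are -1 (algebraic multiplicity 1), 1 (algebraic multiplicity 4).

For λ = -1: algebraic multiplicity 1 gives one 1×1 block.

For λ = 1: rank(A - I) = 2, rank((A - I)^2) = 1. The eigenspace has dimension 5 - 2 = 3, so there are 3 Jordan blocks; the rank sequence gives block sizes [2, 1, 1].

Assembling the blocks gives the Jordan form J above.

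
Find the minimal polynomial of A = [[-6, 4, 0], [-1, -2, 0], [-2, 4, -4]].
The characteristic polynomial factors as (x + 4)^3. The minimal polynomial is ∏(x - λ)^{k_λ} where k_λ is the size of the largest Jordan block at λ.

For λ = -4: rank(A + 4I) = 1, and the largest Jordan block has size 2 (the smallest k with rank((A + 4I)^k) = rank((A + 4I)^(k+1))).

So m_A(x) = (x + 4)^2.

m_A(x) = (x + 4)^2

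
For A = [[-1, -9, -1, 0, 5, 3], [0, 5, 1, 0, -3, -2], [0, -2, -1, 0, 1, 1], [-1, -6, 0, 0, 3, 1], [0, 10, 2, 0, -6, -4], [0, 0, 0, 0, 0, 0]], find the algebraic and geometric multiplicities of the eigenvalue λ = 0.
algebraic multiplicity 3, geometric multiplicity 2

The characteristic polynomial is x^3(x + 1)^3, so the factor x appears with exponent 3: the algebraic multiplicity is 3.

rank(A) = 4, so the eigenspace has dimension 6 - 4 = 2: the geometric multiplicity is 2.

Since 2 < 3, A is not diagonalizable.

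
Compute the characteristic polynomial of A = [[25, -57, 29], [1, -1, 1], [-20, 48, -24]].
χ_A(x) = (x - 2)^2(x + 4)

xI - A = [[x - 25, 57, -29], [-1, x + 1, -1], [20, -48, x + 24]].

Expanding det(xI - A) along the first row:
det(xI - A) = + (x - 25)·det([[x + 1, -1], [-48, x + 24]]) - (57)·det([[-1, -1], [20, x + 24]]) + (-29)·det([[-1, x + 1], [20, -48]]).

Evaluating gives χ_A(x) = x^3 - 12x + 16 = (x - 2)^2(x + 4).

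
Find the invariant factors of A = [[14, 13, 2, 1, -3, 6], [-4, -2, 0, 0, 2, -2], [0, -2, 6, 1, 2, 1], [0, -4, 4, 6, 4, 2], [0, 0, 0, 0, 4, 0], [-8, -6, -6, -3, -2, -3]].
The Jordan structure of A has elementary divisors (x - 4)^2, (x - 4), (x - 4), (x - 4), (x - 5). Arranging the block sizes at each eigenvalue in decreasing order and taking row products gives the invariant factors.

Invariant factors (smallest first, each dividing the next): x - 4, x - 4, x - 4, (x - 5)(x - 4)^2.

Check: the last factor (x - 5)(x - 4)^2 is the minimal polynomial, and the product (x - 5)(x - 4)^5 is the characteristic polynomial.

x - 4, x - 4, x - 4, (x - 5)(x - 4)^2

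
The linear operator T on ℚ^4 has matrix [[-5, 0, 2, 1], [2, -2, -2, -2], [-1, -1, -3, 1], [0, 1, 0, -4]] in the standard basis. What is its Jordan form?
J = [[-4, 1, 0, 0], [0, -4, 0, 0], [0, 0, -3, 1], [0, 0, 0, -3]]

The characteristic polynomial is det(xI - A) = (x + 3)^2(x + 4)^2, so the eigenvalues are -4 (algebraic multiplicity 2), -3 (algebraic multiplicity 2).

For λ = -4: rank(A + 4I) = 3, rank((A + 4I)^2) = 2. The eigenspace has dimension 4 - 3 = 1, so there is 1 Jordan block; the rank sequence gives block sizes [2].

For λ = -3: rank(A + 3I) = 3, rank((A + 3I)^2) = 2. The eigenspace has dimension 4 - 3 = 1, so there is 1 Jordan block; the rank sequence gives block sizes [2].

Assembling the blocks gives the Jordan form J above.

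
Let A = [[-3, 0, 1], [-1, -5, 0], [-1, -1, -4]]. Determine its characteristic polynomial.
χ_A(x) = (x + 4)^3

xI - A = [[x + 3, 0, -1], [1, x + 5, 0], [1, 1, x + 4]].

Expanding det(xI - A) along the first row:
det(xI - A) = + (x + 3)·det([[x + 5, 0], [1, x + 4]]) - (0)·det([[1, 0], [1, x + 4]]) + (-1)·det([[1, x + 5], [1, 1]]).

Evaluating gives χ_A(x) = x^3 + 12x^2 + 48x + 64 = (x + 4)^3.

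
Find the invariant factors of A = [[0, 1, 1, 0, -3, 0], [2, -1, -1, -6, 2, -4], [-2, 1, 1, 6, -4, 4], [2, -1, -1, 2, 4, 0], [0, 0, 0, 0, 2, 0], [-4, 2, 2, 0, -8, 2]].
The Jordan structure of A has elementary divisors x^2, x, (x - 2)^2, (x - 2). Arranging the block sizes at each eigenvalue in decreasing order and taking row products gives the invariant factors.

Invariant factors (smallest first, each dividing the next): x(x - 2), x^2(x - 2)^2.

Check: the last factor x^2(x - 2)^2 is the minimal polynomial, and the product x^3(x - 2)^3 is the characteristic polynomial.

x(x - 2), x^2(x - 2)^2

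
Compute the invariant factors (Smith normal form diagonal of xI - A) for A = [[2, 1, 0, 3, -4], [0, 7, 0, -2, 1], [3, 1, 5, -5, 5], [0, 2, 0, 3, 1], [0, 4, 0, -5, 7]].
x - 5, (x - 6)^2(x - 5)(x - 2)

The Jordan structure of A has elementary divisors (x - 2), (x - 5), (x - 5), (x - 6)^2. Arranging the block sizes at each eigenvalue in decreasing order and taking row products gives the invariant factors.

Invariant factors (smallest first, each dividing the next): x - 5, (x - 6)^2(x - 5)(x - 2).

Check: the last factor (x - 6)^2(x - 5)(x - 2) is the minimal polynomial, and the product (x - 6)^2(x - 5)^2(x - 2) is the characteristic polynomial.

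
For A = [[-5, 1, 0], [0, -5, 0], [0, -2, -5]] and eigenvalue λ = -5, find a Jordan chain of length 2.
We seek v_1 ∈ ker((A + 5I)^2) \ ker(A + 5I), then set v_{i+1} = (A + 5I) v_i.

One such chain is v_1 = [[0, 1, 3]]^T, v_2 = [[1, 0, -2]]^T. Check: (A + 5I) v_2 = [[0, 0, 0]]^T = 0.

v_1 = [[0, 1, 3]]^T, v_2 = [[1, 0, -2]]^T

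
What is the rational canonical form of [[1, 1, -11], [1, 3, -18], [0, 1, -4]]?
The invariant factors of A (the non-unit diagonal entries of the Smith normal form of xI - A over ℚ[x]) are x^3 + 4x + 1, each dividing the next. The characteristic polynomial is their product, x^3 + 4x + 1.

The rational canonical form is the block-diagonal matrix of companion matrices C(f_i):
R = [[0, 0, -1], [1, 0, -4], [0, 1, 0]].

Note the characteristic polynomial does not split into linear factors over ℚ, so A has no Jordan form over ℚ; the rational canonical form exists over any field.

R = [[0, 0, -1], [1, 0, -4], [0, 1, 0]]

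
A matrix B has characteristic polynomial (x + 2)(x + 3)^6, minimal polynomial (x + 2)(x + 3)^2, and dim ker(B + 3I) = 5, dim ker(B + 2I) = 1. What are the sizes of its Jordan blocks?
λ = -3: algebraic multiplicity 6 (exponent in χ_B), largest block size 2 (exponent in m_B), 5 blocks (geometric multiplicity). These force block sizes [2, 1, 1, 1, 1].
λ = -2: algebraic multiplicity 1 (exponent in χ_B), largest block size 1 (exponent in m_B), 1 block (geometric multiplicity). This forces block sizes [1].

Jordan blocks: (-3, 2), (-3, 1), (-3, 1), (-3, 1), (-3, 1), (-2, 1)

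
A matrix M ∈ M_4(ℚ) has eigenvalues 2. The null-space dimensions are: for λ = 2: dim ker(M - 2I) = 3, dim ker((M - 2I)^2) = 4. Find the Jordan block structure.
λ = 2: successive nullity increments [3, 1] count blocks of size ≥ k; block sizes are [2, 1, 1].

Jordan blocks: (2, 2), (2, 1), (2, 1)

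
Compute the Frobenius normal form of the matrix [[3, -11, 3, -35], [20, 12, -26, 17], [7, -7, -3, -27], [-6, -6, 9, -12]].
R = [[0, 0, 0, 0], [1, 0, 0, -5], [0, 1, 0, 1], [0, 0, 1, 0]]

The invariant factors of A (the non-unit diagonal entries of the Smith normal form of xI - A over ℚ[x]) are x(x^3 - x + 5), each dividing the next. The characteristic polynomial is their product, x(x^3 - x + 5).

The rational canonical form is the block-diagonal matrix of companion matrices C(f_i):
R = [[0, 0, 0, 0], [1, 0, 0, -5], [0, 1, 0, 1], [0, 0, 1, 0]].

Note the characteristic polynomial does not split into linear factors over ℚ, so A has no Jordan form over ℚ; the rational canonical form exists over any field.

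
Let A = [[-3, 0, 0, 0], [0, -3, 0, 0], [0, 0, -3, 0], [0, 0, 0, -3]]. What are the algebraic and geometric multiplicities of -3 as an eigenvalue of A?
The characteristic polynomial is (x + 3)^4, so the factor x + 3 appears with exponent 4: the algebraic multiplicity is 4.

rank(A + 3I) = 0, so the eigenspace has dimension 4 - 0 = 4: the geometric multiplicity is 4.

algebraic multiplicity 4, geometric multiplicity 4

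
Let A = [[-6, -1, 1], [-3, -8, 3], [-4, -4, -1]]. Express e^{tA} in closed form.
A has Jordan form J = [[-5, 1, 0], [0, -5, 0], [0, 0, -5]] with A = PJP^{-1}, so e^{tA} = P e^{tJ} P^{-1}.

For a Jordan block J_k(λ), e^{tJ_k(λ)} = e^{λt} · (I + tN + t^2 N^2/2! + ... + t^{k-1} N^{k-1}/(k-1)!) where N is the nilpotent superdiagonal part.

Assembling the blocks and conjugating back gives the entries of e^{tA} as shown above.

e^{tA} = [[(1 - t)*e^{-5*t}, -t*e^{-5*t}, t*e^{-5*t}], [-3*t*e^{-5*t}, (1 - 3*t)*e^{-5*t}, 3*t*e^{-5*t}], [-4*t*e^{-5*t}, -4*t*e^{-5*t}, (4*t + 1)*e^{-5*t}]]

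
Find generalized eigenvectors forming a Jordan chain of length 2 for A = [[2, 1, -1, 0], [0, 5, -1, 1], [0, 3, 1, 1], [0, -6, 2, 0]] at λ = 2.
v_1 = [[0, 1, 0, -3]]^T, v_2 = [[1, 0, 0, 0]]^T

We seek v_1 ∈ ker((A - 2I)^2) \ ker(A - 2I), then set v_{i+1} = (A - 2I) v_i.

One such chain is v_1 = [[0, 1, 0, -3]]^T, v_2 = [[1, 0, 0, 0]]^T. Check: (A - 2I) v_2 = [[0, 0, 0, 0]]^T = 0.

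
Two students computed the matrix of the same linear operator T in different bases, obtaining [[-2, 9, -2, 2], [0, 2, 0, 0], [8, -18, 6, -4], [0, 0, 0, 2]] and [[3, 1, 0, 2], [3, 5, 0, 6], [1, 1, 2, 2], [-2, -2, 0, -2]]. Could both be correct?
Two matrices over a field are similar if and only if they have the same invariant factors.

Both A and B have characteristic polynomial (x - 2)^4 and minimal polynomial (x - 2)^2. Computing further, both have invariant factors x - 2, x - 2, (x - 2)^2. Hence A and B are similar.

Yes.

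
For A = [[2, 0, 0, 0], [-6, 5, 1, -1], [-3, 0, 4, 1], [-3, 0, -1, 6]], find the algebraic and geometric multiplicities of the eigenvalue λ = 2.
The characteristic polynomial is (x - 5)^3(x - 2), so the factor x - 2 appears with exponent 1: the algebraic multiplicity is 1.

rank(A - 2I) = 3, so the eigenspace has dimension 4 - 3 = 1: the geometric multiplicity is 1.

algebraic multiplicity 1, geometric multiplicity 1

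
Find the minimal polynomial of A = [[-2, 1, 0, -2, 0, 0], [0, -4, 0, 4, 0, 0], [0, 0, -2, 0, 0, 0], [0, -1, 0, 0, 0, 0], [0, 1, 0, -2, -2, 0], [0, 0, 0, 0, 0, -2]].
m_A(x) = (x + 2)^2

The characteristic polynomial factors as (x + 2)^6. The minimal polynomial is ∏(x - λ)^{k_λ} where k_λ is the size of the largest Jordan block at λ.

For λ = -2: rank(A + 2I) = 1, and the largest Jordan block has size 2 (the smallest k with rank((A + 2I)^k) = rank((A + 2I)^(k+1))).

So m_A(x) = (x + 2)^2.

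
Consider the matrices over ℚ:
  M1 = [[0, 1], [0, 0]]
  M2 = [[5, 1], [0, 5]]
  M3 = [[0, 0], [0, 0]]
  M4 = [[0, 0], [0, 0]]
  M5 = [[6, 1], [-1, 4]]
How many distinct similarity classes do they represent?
3 classes: {M1}, {M2, M5}, {M3, M4}

Characteristic polynomials: χ_{M1} = x^2, χ_{M2} = (x - 5)^2, χ_{M3} = x^2, χ_{M4} = x^2, χ_{M5} = (x - 5)^2.

{M1}: invariant factors x^2.

{M2, M5}: invariant factors (x - 5)^2.

{M3, M4}: invariant factors x, x.

Matrices are similar if and only if their invariant-factor lists agree; the partition into similarity classes is {M1}, {M2, M5}, {M3, M4}.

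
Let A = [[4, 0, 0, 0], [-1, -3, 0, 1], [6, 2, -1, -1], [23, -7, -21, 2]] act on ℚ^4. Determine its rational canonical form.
The invariant factors of A (the non-unit diagonal entries of the Smith normal form of xI - A over ℚ[x]) are x - 4, (x - 4)(x + 1)(x + 5), each dividing the next. The characteristic polynomial is their product, (x - 4)^2(x + 1)(x + 5).

The rational canonical form is the block-diagonal matrix of companion matrices C(f_i):
R = [[4, 0, 0, 0], [0, 0, 0, 20], [0, 1, 0, 19], [0, 0, 1, -2]].

R = [[4, 0, 0, 0], [0, 0, 0, 20], [0, 1, 0, 19], [0, 0, 1, -2]]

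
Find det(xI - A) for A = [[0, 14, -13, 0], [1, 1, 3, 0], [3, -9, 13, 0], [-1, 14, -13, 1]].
χ_A(x) = (x - 5)^2(x - 4)(x - 1)

xI - A = [[x, -14, 13, 0], [-1, x - 1, -3, 0], [-3, 9, x - 13, 0], [1, -14, 13, x - 1]].

Expanding det(xI - A) along the first row:
det(xI - A) = + (x)·det([[x - 1, -3, 0], [9, x - 13, 0], [-14, 13, x - 1]]) - (-14)·det([[-1, -3, 0], [-3, x - 13, 0], [1, 13, x - 1]]) + (13)·det([[-1, x - 1, 0], [-3, 9, 0], [1, -14, x - 1]]) - (0)·det([[-1, x - 1, -3], [-3, 9, x - 13], [1, -14, 13]]).

Evaluating gives χ_A(x) = x^4 - 15x^3 + 79x^2 - 165x + 100 = (x - 5)^2(x - 4)(x - 1).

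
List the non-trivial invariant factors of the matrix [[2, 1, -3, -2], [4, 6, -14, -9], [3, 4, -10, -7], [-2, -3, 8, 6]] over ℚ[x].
The Jordan structure of A has elementary divisors (x - 1)^2, (x - 1)^2. Arranging the block sizes at each eigenvalue in decreasing order and taking row products gives the invariant factors.

Invariant factors (smallest first, each dividing the next): (x - 1)^2, (x - 1)^2.

Check: the last factor (x - 1)^2 is the minimal polynomial, and the product (x - 1)^4 is the characteristic polynomial.

(x - 1)^2, (x - 1)^2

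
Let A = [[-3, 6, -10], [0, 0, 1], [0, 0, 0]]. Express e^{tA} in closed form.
A has Jordan form J = [[-3, 0, 0], [0, 0, 1], [0, 0, 0]] with A = PJP^{-1}, so e^{tA} = P e^{tJ} P^{-1}.

For a Jordan block J_k(λ), e^{tJ_k(λ)} = e^{λt} · (I + tN + t^2 N^2/2! + ... + t^{k-1} N^{k-1}/(k-1)!) where N is the nilpotent superdiagonal part.

Assembling the blocks and conjugating back gives the entries of e^{tA} as shown above.

e^{tA} = [[e^{-3*t}, 2 - 2*e^{-3*t}, 2*t - 4 + 4*e^{-3*t}], [0, 1, t], [0, 0, 1]]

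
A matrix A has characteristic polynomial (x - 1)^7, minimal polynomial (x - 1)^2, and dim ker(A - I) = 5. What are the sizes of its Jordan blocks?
λ = 1: algebraic multiplicity 7 (exponent in χ_A), largest block size 2 (exponent in m_A), 5 blocks (geometric multiplicity). These force block sizes [2, 2, 1, 1, 1].

Jordan blocks: (1, 2), (1, 2), (1, 1), (1, 1), (1, 1)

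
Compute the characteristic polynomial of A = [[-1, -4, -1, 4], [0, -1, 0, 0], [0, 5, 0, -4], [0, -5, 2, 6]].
χ_A(x) = (x - 4)(x - 2)(x + 1)^2

xI - A = [[x + 1, 4, 1, -4], [0, x + 1, 0, 0], [0, -5, x, 4], [0, 5, -2, x - 6]].

Expanding det(xI - A) along the first row:
det(xI - A) = + (x + 1)·det([[x + 1, 0, 0], [-5, x, 4], [5, -2, x - 6]]) - (4)·det([[0, 0, 0], [0, x, 4], [0, -2, x - 6]]) + (1)·det([[0, x + 1, 0], [0, -5, 4], [0, 5, x - 6]]) - (-4)·det([[0, x + 1, 0], [0, -5, x], [0, 5, -2]]).

Evaluating gives χ_A(x) = x^4 - 4x^3 - 3x^2 + 10x + 8 = (x - 4)(x - 2)(x + 1)^2.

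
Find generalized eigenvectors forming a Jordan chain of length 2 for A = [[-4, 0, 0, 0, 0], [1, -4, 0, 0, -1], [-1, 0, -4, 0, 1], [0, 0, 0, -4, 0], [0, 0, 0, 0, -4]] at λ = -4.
v_1 = [[1, 2, -2, 0, 0]]^T, v_2 = [[0, 1, -1, 0, 0]]^T

We seek v_1 ∈ ker((A + 4I)^2) \ ker(A + 4I), then set v_{i+1} = (A + 4I) v_i.

One such chain is v_1 = [[1, 2, -2, 0, 0]]^T, v_2 = [[0, 1, -1, 0, 0]]^T. Check: (A + 4I) v_2 = [[0, 0, 0, 0, 0]]^T = 0.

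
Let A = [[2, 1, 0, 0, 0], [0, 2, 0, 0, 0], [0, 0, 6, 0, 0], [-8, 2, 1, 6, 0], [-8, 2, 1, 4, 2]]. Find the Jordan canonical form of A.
The characteristic polynomial is det(xI - A) = (x - 6)^2(x - 2)^3, so the eigenvalues are 2 (algebraic multiplicity 3), 6 (algebraic multiplicity 2).

For λ = 2: rank(A - 2I) = 3, rank((A - 2I)^2) = 2. The eigenspace has dimension 5 - 3 = 2, so there are 2 Jordan blocks; the rank sequence gives block sizes [2, 1].

For λ = 6: rank(A - 6I) = 4, rank((A - 6I)^2) = 3. The eigenspace has dimension 5 - 4 = 1, so there is 1 Jordan block; the rank sequence gives block sizes [2].

Assembling the blocks gives the Jordan form J above.

J = [[2, 1, 0, 0, 0], [0, 2, 0, 0, 0], [0, 0, 2, 0, 0], [0, 0, 0, 6, 1], [0, 0, 0, 0, 6]]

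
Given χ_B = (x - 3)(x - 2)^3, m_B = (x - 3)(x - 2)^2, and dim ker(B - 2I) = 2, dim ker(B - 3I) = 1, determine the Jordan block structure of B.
Jordan blocks: (2, 2), (2, 1), (3, 1)

λ = 2: algebraic multiplicity 3 (exponent in χ_B), largest block size 2 (exponent in m_B), 2 blocks (geometric multiplicity). These force block sizes [2, 1].
λ = 3: algebraic multiplicity 1 (exponent in χ_B), largest block size 1 (exponent in m_B), 1 block (geometric multiplicity). This forces block sizes [1].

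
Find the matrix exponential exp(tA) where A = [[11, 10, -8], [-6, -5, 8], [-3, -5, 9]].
A has Jordan form J = [[5, 1, 0], [0, 5, 0], [0, 0, 5]] with A = PJP^{-1}, so e^{tA} = P e^{tJ} P^{-1}.

For a Jordan block J_k(λ), e^{tJ_k(λ)} = e^{λt} · (I + tN + t^2 N^2/2! + ... + t^{k-1} N^{k-1}/(k-1)!) where N is the nilpotent superdiagonal part.

Assembling the blocks and conjugating back gives the entries of e^{tA} as shown above.

e^{tA} = [[(6*t + 1)*e^{5*t}, 10*t*e^{5*t}, -8*t*e^{5*t}], [-6*t*e^{5*t}, (1 - 10*t)*e^{5*t}, 8*t*e^{5*t}], [-3*t*e^{5*t}, -5*t*e^{5*t}, (4*t + 1)*e^{5*t}]]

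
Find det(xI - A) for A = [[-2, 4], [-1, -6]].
χ_A(x) = (x + 4)^2

xI - A = [[x + 2, -4], [1, x + 6]].

Expanding det(xI - A) along the first row:
det(xI - A) = + (x + 2)·det([[x + 6]]) - (-4)·det([[1]]).

Evaluating gives χ_A(x) = x^2 + 8x + 16 = (x + 4)^2.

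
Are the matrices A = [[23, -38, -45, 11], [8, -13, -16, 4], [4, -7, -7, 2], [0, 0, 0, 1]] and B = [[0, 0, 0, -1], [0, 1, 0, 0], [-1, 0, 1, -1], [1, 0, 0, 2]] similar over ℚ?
No.

Both have characteristic polynomial (x - 1)^4, but the minimal polynomial of A is (x - 1)^3 while the minimal polynomial of B is (x - 1)^2. The minimal polynomial is a similarity invariant, so A and B are not similar.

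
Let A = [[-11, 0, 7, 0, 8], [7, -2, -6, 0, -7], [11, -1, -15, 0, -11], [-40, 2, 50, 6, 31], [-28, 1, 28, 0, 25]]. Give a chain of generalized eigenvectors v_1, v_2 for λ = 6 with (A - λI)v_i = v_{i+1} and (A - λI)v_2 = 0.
We seek v_1 ∈ ker((A - 6I)^2) \ ker(A - 6I), then set v_{i+1} = (A - 6I) v_i.

One such chain is v_1 = [[1, -1, -1, 4, 3]]^T, v_2 = [[0, 0, 0, 1, 0]]^T. Check: (A - 6I) v_2 = [[0, 0, 0, 0, 0]]^T = 0.

v_1 = [[1, -1, -1, 4, 3]]^T, v_2 = [[0, 0, 0, 1, 0]]^T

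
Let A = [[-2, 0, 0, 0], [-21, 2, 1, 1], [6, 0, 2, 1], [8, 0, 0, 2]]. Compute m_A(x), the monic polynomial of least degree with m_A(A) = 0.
m_A(x) = (x - 2)^3(x + 2)

The characteristic polynomial factors as (x - 2)^3(x + 2). The minimal polynomial is ∏(x - λ)^{k_λ} where k_λ is the size of the largest Jordan block at λ.

For λ = -2: rank(A + 2I) = 3, and the largest Jordan block has size 1 (the smallest k with rank((A + 2I)^k) = rank((A + 2I)^(k+1))).
For λ = 2: rank(A - 2I) = 3, and the largest Jordan block has size 3 (the smallest k with rank((A - 2I)^k) = rank((A - 2I)^(k+1))).

So m_A(x) = (x - 2)^3(x + 2).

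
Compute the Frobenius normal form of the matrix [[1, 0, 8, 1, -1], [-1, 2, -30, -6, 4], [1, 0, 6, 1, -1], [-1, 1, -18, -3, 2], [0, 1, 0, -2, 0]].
The invariant factors of A (the non-unit diagonal entries of the Smith normal form of xI - A over ℚ[x]) are (x - 2)(x^2 - 2x - 1)^2, each dividing the next. The characteristic polynomial is their product, (x - 2)(x^2 - 2x - 1)^2.

The rational canonical form is the block-diagonal matrix of companion matrices C(f_i):
R = [[0, 0, 0, 0, 2], [1, 0, 0, 0, 7], [0, 1, 0, 0, 0], [0, 0, 1, 0, -10], [0, 0, 0, 1, 6]].

Note the characteristic polynomial does not split into linear factors over ℚ, so A has no Jordan form over ℚ; the rational canonical form exists over any field.

R = [[0, 0, 0, 0, 2], [1, 0, 0, 0, 7], [0, 1, 0, 0, 0], [0, 0, 1, 0, -10], [0, 0, 0, 1, 6]]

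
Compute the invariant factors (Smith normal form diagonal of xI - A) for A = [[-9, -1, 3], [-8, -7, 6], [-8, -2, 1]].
The Jordan structure of A has elementary divisors (x + 5)^2, (x + 5). Arranging the block sizes at each eigenvalue in decreasing order and taking row products gives the invariant factors.

Invariant factors (smallest first, each dividing the next): x + 5, (x + 5)^2.

Check: the last factor (x + 5)^2 is the minimal polynomial, and the product (x + 5)^3 is the characteristic polynomial.

x + 5, (x + 5)^2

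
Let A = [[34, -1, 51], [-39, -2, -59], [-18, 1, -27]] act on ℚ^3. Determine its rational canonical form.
The invariant factors of A (the non-unit diagonal entries of the Smith normal form of xI - A over ℚ[x]) are (x - 4)(x^2 - x + 2), each dividing the next. The characteristic polynomial is their product, (x - 4)(x^2 - x + 2).

The rational canonical form is the block-diagonal matrix of companion matrices C(f_i):
R = [[0, 0, 8], [1, 0, -6], [0, 1, 5]].

Note the characteristic polynomial does not split into linear factors over ℚ, so A has no Jordan form over ℚ; the rational canonical form exists over any field.

R = [[0, 0, 8], [1, 0, -6], [0, 1, 5]]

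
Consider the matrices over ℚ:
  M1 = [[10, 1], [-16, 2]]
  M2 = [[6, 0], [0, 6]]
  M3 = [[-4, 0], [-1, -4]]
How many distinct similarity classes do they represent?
Characteristic polynomials: χ_{M1} = (x - 6)^2, χ_{M2} = (x - 6)^2, χ_{M3} = (x + 4)^2.

{M1}: invariant factors (x - 6)^2.

{M2}: invariant factors x - 6, x - 6.

{M3}: invariant factors (x + 4)^2.

Matrices are similar if and only if their invariant-factor lists agree; the partition into similarity classes is {M1}, {M2}, {M3}.

3 classes: {M1}, {M2}, {M3}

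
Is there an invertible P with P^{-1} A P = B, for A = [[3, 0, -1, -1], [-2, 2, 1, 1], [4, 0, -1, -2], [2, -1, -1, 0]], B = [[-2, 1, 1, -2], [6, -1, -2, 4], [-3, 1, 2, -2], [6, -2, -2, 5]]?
Both have characteristic polynomial (x - 1)^4, but the minimal polynomial of A is (x - 1)^3 while the minimal polynomial of B is (x - 1)^2. The minimal polynomial is a similarity invariant, so A and B are not similar.

No.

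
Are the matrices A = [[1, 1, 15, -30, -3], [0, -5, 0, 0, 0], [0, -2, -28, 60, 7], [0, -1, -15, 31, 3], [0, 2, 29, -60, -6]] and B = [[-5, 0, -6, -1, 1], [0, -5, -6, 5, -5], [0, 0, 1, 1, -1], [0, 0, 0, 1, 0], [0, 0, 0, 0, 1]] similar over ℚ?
Both have characteristic polynomial (x - 1)^3(x + 5)^2, but the minimal polynomial of A is (x - 1)^2(x + 5)^2 while the minimal polynomial of B is (x - 1)^2(x + 5). The minimal polynomial is a similarity invariant, so A and B are not similar.

No.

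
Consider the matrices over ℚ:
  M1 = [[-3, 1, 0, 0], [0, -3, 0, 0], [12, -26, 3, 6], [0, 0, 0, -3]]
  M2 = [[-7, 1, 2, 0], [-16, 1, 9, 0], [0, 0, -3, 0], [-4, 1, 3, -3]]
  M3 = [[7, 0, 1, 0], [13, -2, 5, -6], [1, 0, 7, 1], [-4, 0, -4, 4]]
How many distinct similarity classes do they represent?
Characteristic polynomials: χ_{M1} = (x - 3)(x + 3)^3, χ_{M2} = (x + 3)^4, χ_{M3} = (x - 6)^3(x + 2).

{M1}: invariant factors x + 3, (x - 3)(x + 3)^2.

{M2}: invariant factors x + 3, (x + 3)^3.

{M3}: invariant factors (x - 6)^3(x + 2).

Matrices are similar if and only if their invariant-factor lists agree; the partition into similarity classes is {M1}, {M2}, {M3}.

3 classes: {M1}, {M2}, {M3}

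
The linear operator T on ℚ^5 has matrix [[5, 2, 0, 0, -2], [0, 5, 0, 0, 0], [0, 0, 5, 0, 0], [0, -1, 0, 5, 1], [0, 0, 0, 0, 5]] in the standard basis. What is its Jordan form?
J = [[5, 1, 0, 0, 0], [0, 5, 0, 0, 0], [0, 0, 5, 0, 0], [0, 0, 0, 5, 0], [0, 0, 0, 0, 5]]

The characteristic polynomial is det(xI - A) = (x - 5)^5, so the eigenvalues are 5 (algebraic multiplicity 5).

For λ = 5: rank(A - 5I) = 1, rank((A - 5I)^2) = 0. The eigenspace has dimension 5 - 1 = 4, so there are 4 Jordan blocks; the rank sequence gives block sizes [2, 1, 1, 1].

Assembling the blocks gives the Jordan form J above.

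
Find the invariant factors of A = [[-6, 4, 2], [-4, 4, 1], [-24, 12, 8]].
The Jordan structure of A has elementary divisors (x - 2)^2, (x - 2). Arranging the block sizes at each eigenvalue in decreasing order and taking row products gives the invariant factors.

Invariant factors (smallest first, each dividing the next): x - 2, (x - 2)^2.

Check: the last factor (x - 2)^2 is the minimal polynomial, and the product (x - 2)^3 is the characteristic polynomial.

x - 2, (x - 2)^2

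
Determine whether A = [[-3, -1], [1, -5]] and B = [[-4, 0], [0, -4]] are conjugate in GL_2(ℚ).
Both have characteristic polynomial (x + 4)^2, but the minimal polynomial of A is (x + 4)^2 while the minimal polynomial of B is x + 4. The minimal polynomial is a similarity invariant, so A and B are not similar.

No.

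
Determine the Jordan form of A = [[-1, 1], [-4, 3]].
The characteristic polynomial is det(xI - A) = (x - 1)^2, so the eigenvalues are 1 (algebraic multiplicity 2).

For λ = 1: rank(A - I) = 1, rank((A - I)^2) = 0. The eigenspace has dimension 2 - 1 = 1, so there is 1 Jordan block; the rank sequence gives block sizes [2].

Assembling the blocks gives the Jordan form J above.

J = [[1, 1], [0, 1]]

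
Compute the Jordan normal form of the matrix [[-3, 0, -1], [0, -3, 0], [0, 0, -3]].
J = [[-3, 1, 0], [0, -3, 0], [0, 0, -3]]

The characteristic polynomial is det(xI - A) = (x + 3)^3, so the eigenvalues are -3 (algebraic multiplicity 3).

For λ = -3: rank(A + 3I) = 1, rank((A + 3I)^2) = 0. The eigenspace has dimension 3 - 1 = 2, so there are 2 Jordan blocks; the rank sequence gives block sizes [2, 1].

Assembling the blocks gives the Jordan form J above.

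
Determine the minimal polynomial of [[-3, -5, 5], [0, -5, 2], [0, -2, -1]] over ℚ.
m_A(x) = (x + 3)^2

The characteristic polynomial factors as (x + 3)^3. The minimal polynomial is ∏(x - λ)^{k_λ} where k_λ is the size of the largest Jordan block at λ.

For λ = -3: rank(A + 3I) = 1, and the largest Jordan block has size 2 (the smallest k with rank((A + 3I)^k) = rank((A + 3I)^(k+1))).

So m_A(x) = (x + 3)^2.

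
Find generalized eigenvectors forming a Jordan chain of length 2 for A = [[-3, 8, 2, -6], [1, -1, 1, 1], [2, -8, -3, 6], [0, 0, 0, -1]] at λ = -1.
We seek v_1 ∈ ker((A + I)^2) \ ker(A + I), then set v_{i+1} = (A + I) v_i.

One such chain is v_1 = [[0, 0, 1, 0]]^T, v_2 = [[2, 1, -2, 0]]^T. Check: (A + I) v_2 = [[0, 0, 0, 0]]^T = 0.

v_1 = [[0, 0, 1, 0]]^T, v_2 = [[2, 1, -2, 0]]^T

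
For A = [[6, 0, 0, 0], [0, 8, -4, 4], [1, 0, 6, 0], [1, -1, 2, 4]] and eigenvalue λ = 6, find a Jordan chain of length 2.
v_1 = [[0, 1, -1, -2]]^T, v_2 = [[0, -2, 0, 1]]^T

We seek v_1 ∈ ker((A - 6I)^2) \ ker(A - 6I), then set v_{i+1} = (A - 6I) v_i.

One such chain is v_1 = [[0, 1, -1, -2]]^T, v_2 = [[0, -2, 0, 1]]^T. Check: (A - 6I) v_2 = [[0, 0, 0, 0]]^T = 0.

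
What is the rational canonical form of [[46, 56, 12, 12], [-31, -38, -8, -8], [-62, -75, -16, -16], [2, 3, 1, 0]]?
R = [[0, 0, 0, -4], [1, 0, 0, -16], [0, 1, 0, -20], [0, 0, 1, -8]]

The invariant factors of A (the non-unit diagonal entries of the Smith normal form of xI - A over ℚ[x]) are (x^2 + 4x + 2)^2, each dividing the next. The characteristic polynomial is their product, (x^2 + 4x + 2)^2.

The rational canonical form is the block-diagonal matrix of companion matrices C(f_i):
R = [[0, 0, 0, -4], [1, 0, 0, -16], [0, 1, 0, -20], [0, 0, 1, -8]].

Note the characteristic polynomial does not split into linear factors over ℚ, so A has no Jordan form over ℚ; the rational canonical form exists over any field.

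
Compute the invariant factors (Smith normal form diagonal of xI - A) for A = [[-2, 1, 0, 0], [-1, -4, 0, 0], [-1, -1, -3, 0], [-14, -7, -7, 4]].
The Jordan structure of A has elementary divisors (x + 3)^2, (x + 3), (x - 4). Arranging the block sizes at each eigenvalue in decreasing order and taking row products gives the invariant factors.

Invariant factors (smallest first, each dividing the next): x + 3, (x - 4)(x + 3)^2.

Check: the last factor (x - 4)(x + 3)^2 is the minimal polynomial, and the product (x - 4)(x + 3)^3 is the characteristic polynomial.

x + 3, (x - 4)(x + 3)^2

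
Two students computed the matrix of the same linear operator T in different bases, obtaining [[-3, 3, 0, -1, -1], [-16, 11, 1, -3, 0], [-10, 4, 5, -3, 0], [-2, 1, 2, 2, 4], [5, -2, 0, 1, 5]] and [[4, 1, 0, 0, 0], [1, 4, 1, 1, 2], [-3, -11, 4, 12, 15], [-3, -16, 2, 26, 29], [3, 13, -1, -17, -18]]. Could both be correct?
Yes.

Two matrices over a field are similar if and only if they have the same invariant factors.

Both A and B have characteristic polynomial (x - 4)^5 and minimal polynomial (x - 4)^3. Computing further, both have invariant factors (x - 4)^2, (x - 4)^3. Hence A and B are similar.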